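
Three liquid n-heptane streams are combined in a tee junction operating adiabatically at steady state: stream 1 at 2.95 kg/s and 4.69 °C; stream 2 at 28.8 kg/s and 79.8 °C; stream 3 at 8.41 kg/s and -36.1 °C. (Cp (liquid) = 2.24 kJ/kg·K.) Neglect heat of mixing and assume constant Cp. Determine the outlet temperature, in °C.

T_out = 50.0 °C

Energy balance with Q = 0: Σ ṁᵢCp,ᵢ(T_out − Tᵢ) = 0
T_out = Σ ṁᵢCp,ᵢTᵢ / Σ ṁᵢCp,ᵢ
      = 4499 / 89.958 = 50.012 °C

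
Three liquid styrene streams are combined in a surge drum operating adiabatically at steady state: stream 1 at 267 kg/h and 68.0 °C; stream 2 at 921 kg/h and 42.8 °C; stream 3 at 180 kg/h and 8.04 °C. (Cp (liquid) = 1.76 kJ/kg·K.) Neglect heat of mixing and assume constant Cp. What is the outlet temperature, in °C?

Energy balance with Q = 0: Σ ṁᵢCp,ᵢ(T_out − Tᵢ) = 0
Σ ṁᵢCp,ᵢTᵢ = 267×1.76×68.0 + 921×1.76×42.8 + 180×1.76×8.04 = 103880
Σ ṁᵢCp,ᵢ = 267×1.76 + 921×1.76 + 180×1.76 = 2407.7
T_out = 103880 / 2407.7 = 43.145 °C

T_out = 43.1 °C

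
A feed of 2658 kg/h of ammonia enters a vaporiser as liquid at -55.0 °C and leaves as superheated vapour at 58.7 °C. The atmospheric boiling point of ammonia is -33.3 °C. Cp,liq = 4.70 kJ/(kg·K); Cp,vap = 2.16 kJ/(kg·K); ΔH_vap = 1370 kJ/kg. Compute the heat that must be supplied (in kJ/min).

liquid -55.0→-33.3 °C: 101.99 kJ/kg
vaporisation at -33.3 °C: 1370 kJ/kg
vapour -33.3→58.7 °C: 198.72 kJ/kg
Δh = 101.99 + 1370 + 198.72 = 1670.7 kJ/kg
Q = ṁ·Δh = 2658 kg/h × 1670.7 kJ/kg = 4.4407e+06 kJ/h
|Q| = 1233.5 kW = 74012 kJ/min

Q = 74000 kJ/min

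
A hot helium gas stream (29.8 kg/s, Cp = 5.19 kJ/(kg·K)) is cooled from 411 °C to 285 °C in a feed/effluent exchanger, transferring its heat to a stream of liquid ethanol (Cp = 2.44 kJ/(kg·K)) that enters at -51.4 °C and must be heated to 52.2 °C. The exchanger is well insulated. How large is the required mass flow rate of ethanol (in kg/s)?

Heat released by hot stream: Q = 29.8 × 5.19 × (411 − 285) = 19487 kJ/s
Energy balance on cold side (adiabatic exchanger): Q = ṁ_c·Cp_c·(T_c,out − T_c,in)
ṁ_c = 19487 / [2.44 × (52.2 − -51.4)] = 77.091 kg/s

ṁ_c = 77.1 kg/s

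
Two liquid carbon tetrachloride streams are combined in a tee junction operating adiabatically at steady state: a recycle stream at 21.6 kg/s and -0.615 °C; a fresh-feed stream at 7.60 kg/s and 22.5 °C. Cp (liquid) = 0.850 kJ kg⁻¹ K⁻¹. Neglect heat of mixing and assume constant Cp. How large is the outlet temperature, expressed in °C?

Energy balance with Q = 0: Σ ṁᵢCp,ᵢ(T_out − Tᵢ) = 0
T_out = Σ ṁᵢCp,ᵢTᵢ / Σ ṁᵢCp,ᵢ
      = 134.06 / 24.82 = 5.4012 °C

T_out = 5.40 °C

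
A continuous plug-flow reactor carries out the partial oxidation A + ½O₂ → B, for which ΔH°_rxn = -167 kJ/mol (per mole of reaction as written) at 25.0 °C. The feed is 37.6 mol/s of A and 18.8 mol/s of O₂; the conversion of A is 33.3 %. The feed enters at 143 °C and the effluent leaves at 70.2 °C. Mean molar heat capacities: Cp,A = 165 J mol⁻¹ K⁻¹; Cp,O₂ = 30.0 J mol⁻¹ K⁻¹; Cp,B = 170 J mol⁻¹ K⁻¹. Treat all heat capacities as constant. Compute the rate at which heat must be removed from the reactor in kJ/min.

Extent of reaction ξ = 0.333 × 37.6 = 12.521 mol/s
Reaction term: ξ·ΔH°_rxn = 12.521 × -167 = -2091 kJ/s
Sensible, feed 143→25 °C: -798.62 kJ/s
Outlet flows (mol/s): A 25.079, O₂ 12.54, B 12.521
Sensible, products 25→70.2 °C: 300.25 kJ/s
Q = ΔH = -2589.3 kJ/s = -2589.3 kW
Heat removed = 155360 kJ/min

Q_out = 155000 kJ/min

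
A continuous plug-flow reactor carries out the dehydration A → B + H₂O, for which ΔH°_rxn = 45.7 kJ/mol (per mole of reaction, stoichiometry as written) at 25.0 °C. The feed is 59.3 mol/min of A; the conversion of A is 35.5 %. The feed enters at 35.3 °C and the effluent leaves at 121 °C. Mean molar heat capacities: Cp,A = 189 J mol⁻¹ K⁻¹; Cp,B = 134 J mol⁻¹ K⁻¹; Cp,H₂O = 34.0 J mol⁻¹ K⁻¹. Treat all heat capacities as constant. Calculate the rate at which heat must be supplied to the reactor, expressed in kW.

Q_in = 31.3 kW

Extent of reaction ξ = 0.355 × 59.3 = 21.051 mol/min
Reaction term: ξ·ΔH°_rxn = 21.051 × 45.7 = 962.05 kJ/min
Sensible, feed 35.3→25 °C: -115.44 kJ/min
Outlet flows (mol/min): A 38.248, B 21.051, H₂O 21.051
Sensible, products 25→121 °C: 1033.5 kJ/min
Q = ΔH = 1880.1 kJ/min = 31.335 kW
Heat supplied = 31.335 kW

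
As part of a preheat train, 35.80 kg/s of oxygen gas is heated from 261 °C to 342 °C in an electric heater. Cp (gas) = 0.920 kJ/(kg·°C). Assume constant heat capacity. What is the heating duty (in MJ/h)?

Q = 9600 MJ/h

Q = ṁ·Cp·ΔT = 35.80 × 0.920 × (342 − 261) = 2667.8 kJ/s
Heating duty = 9604.1 MJ/h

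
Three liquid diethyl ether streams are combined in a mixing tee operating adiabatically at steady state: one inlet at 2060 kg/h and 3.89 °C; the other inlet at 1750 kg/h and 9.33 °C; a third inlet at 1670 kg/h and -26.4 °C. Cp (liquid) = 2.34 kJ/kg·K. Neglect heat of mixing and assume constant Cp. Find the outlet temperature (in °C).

T_out = -3.60 °C

Energy balance with Q = 0: Σ ṁᵢCp,ᵢ(T_out − Tᵢ) = 0
T_out = Σ ṁᵢCp,ᵢTᵢ / Σ ṁᵢCp,ᵢ
      = -46208 / 12823 = -3.6035 °C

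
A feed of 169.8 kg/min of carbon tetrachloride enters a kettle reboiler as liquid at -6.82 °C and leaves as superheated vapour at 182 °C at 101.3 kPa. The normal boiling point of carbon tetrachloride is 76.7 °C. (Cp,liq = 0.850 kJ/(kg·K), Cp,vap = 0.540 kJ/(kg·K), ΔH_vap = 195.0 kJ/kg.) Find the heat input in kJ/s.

liquid -6.82→76.7 °C: 70.992 kJ/kg
vaporisation at 76.7 °C: 195 kJ/kg
vapour 76.7→182 °C: 56.862 kJ/kg
Δh = 70.992 + 195 + 56.862 = 322.85 kJ/kg
Q = ṁ·Δh = 169.8 kg/min × 322.85 kJ/kg = 54821 kJ/min
|Q| = 913.68 kW

Q = 914 kJ/s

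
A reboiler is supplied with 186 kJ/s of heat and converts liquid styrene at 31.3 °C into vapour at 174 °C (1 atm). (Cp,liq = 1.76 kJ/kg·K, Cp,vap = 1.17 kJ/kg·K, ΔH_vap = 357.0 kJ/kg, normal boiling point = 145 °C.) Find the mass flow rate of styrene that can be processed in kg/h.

Δh = 1.76×(145−31.3) + 357.0 + 1.17×(174−145) = 591.04 kJ/kg
Q = 186 kJ/s = 186 kJ/s = 669600 kJ/h
ṁ = Q/Δh = 669600 / 591.04 = 1132.9 kg/h

ṁ = 1130 kg/h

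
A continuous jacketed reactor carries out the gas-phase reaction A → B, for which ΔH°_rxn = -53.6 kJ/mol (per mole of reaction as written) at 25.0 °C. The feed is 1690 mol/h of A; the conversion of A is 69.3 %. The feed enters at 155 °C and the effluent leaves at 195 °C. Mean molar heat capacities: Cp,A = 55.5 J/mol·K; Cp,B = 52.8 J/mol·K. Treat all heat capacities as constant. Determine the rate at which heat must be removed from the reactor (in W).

Extent of reaction ξ = 0.693 × 1690 = 1171.2 mol/h
Reaction term: ξ·ΔH°_rxn = 1171.2 × -53.6 = -62775 kJ/h
Sensible, feed 155→25 °C: -12193 kJ/h
Outlet flows (mol/h): A 518.83, B 1171.2
Sensible, products 25→195 °C: 15408 kJ/h
Q = ΔH = -59560 kJ/h = -16.545 kW
Heat removed = 16545 W

Q_out = 16500 W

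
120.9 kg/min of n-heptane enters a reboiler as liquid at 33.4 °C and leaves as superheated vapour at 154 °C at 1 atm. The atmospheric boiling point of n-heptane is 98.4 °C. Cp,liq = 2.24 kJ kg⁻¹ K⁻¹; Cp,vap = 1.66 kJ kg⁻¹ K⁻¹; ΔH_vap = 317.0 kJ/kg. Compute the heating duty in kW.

liquid 33.4→98.4 °C: 145.6 kJ/kg
vaporisation at 98.4 °C: 317 kJ/kg
vapour 98.4→154 °C: 92.296 kJ/kg
Δh = 145.6 + 317 + 92.296 = 554.9 kJ/kg
Q = ṁ·Δh = 120.9 kg/min × 554.9 kJ/kg = 67087 kJ/min
|Q| = 1118.1 kW

Q = 1120 kW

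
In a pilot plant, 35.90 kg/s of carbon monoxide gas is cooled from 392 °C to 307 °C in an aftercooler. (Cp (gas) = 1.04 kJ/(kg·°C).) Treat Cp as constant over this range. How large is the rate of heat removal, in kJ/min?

Q = ṁ·Cp·ΔT = 35.90 × 1.04 × (307 − 392) = -3173.6 kJ/s
Cooling duty = 190410 kJ/min

Q_c = 190000 kJ/min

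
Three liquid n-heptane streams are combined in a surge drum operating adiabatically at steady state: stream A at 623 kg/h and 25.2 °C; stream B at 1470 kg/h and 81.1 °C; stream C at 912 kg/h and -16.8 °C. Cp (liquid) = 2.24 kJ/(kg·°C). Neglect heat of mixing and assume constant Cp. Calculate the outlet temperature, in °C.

T_out = 39.8 °C

Adiabatic, steady state ⇒ Σ ṁᵢCp,ᵢ(T_out − Tᵢ) = 0
T_out = Σ ṁᵢCp,ᵢTᵢ / Σ ṁᵢCp,ᵢ
      = 267890 / 6731.2 = 39.799 °C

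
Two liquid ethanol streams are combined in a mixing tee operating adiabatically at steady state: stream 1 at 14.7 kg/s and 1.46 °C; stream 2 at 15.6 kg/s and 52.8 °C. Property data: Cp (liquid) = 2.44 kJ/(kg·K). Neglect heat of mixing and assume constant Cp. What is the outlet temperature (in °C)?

Adiabatic, steady state ⇒ Σ ṁᵢCp,ᵢ(T_out − Tᵢ) = 0
Σ ṁᵢCp,ᵢTᵢ = 14.7×2.44×1.46 + 15.6×2.44×52.8 = 2062.1
Σ ṁᵢCp,ᵢ = 14.7×2.44 + 15.6×2.44 = 73.932
T_out = 2062.1 / 73.932 = 27.892 °C

T_out = 27.9 °C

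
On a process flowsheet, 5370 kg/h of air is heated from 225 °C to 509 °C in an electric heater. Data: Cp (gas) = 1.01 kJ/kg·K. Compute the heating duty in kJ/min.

Q = 25700 kJ/min

Q = ṁ·Cp·ΔT = 5370 × 1.01 × (509 − 225) = 1.5403e+06 kJ/h
Converting: 1.5403e+06 / 3600 s = 427.87 kW
Heating duty = 25672 kJ/min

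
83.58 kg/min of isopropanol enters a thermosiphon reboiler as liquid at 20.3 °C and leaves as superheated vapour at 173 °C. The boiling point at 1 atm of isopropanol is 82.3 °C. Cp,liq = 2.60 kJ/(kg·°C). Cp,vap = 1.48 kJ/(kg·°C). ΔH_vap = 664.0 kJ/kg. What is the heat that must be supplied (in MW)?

Q = 1.34 MW

liquid 20.3→82.3 °C: 161.2 kJ/kg
vaporisation at 82.3 °C: 664 kJ/kg
vapour 82.3→173 °C: 134.24 kJ/kg
Δh = 161.2 + 664 + 134.24 = 959.44 kJ/kg
Q = ṁ·Δh = 83.58 kg/min × 959.44 kJ/kg = 80190 kJ/min
|Q| = 1336.5 kW = 1.3365 MW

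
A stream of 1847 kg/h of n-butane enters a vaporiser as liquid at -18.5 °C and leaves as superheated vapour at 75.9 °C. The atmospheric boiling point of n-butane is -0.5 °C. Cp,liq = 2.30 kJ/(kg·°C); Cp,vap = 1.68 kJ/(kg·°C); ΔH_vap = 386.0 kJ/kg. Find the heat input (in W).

Q = 285000 W

liquid -18.5→-0.5 °C: 41.4 kJ/kg
vaporisation at -0.5 °C: 386 kJ/kg
vapour -0.5→75.9 °C: 128.35 kJ/kg
Δh = 41.4 + 386 + 128.35 = 555.75 kJ/kg
Q = ṁ·Δh = 1847 kg/h × 555.75 kJ/kg = 1.0265e+06 kJ/h
|Q| = 285.13 kW = 285130 W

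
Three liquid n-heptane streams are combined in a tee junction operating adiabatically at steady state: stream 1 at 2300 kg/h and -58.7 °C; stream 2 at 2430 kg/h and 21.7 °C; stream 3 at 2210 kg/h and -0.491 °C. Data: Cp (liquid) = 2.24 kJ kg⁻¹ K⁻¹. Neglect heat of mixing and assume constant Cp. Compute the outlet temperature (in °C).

T_out = -12.0 °C

Energy balance with Q = 0: Σ ṁᵢCp,ᵢ(T_out − Tᵢ) = 0
Σ ṁᵢCp,ᵢTᵢ = 2300×2.24×-58.7 + 2430×2.24×21.7 + 2210×2.24×-0.491 = -186740
Σ ṁᵢCp,ᵢ = 2300×2.24 + 2430×2.24 + 2210×2.24 = 15546
T_out = -186740 / 15546 = -12.012 °C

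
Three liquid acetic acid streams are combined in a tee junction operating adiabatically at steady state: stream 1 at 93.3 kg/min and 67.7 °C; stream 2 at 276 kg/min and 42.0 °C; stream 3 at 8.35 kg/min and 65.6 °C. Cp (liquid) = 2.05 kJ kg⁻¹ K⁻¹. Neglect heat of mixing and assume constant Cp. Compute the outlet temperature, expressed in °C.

No heat crosses the boundary, so H_out = H_in.
T_out = Σ ṁᵢCp,ᵢTᵢ / Σ ṁᵢCp,ᵢ
      = 37835 / 774.18 = 48.871 °C

T_out = 48.9 °C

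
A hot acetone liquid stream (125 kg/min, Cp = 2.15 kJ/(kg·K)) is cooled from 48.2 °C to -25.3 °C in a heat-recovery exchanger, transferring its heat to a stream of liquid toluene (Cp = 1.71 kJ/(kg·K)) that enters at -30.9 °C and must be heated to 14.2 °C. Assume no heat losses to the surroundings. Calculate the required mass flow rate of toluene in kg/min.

ṁ_c = 256 kg/min

Heat released by hot stream: Q = 125 × 2.15 × (48.2 − -25.3) = 19753 kJ/min
Energy balance on cold side (adiabatic exchanger): Q = ṁ_c·Cp_c·(T_c,out − T_c,in)
ṁ_c = 19753 / [1.71 × (14.2 − -30.9)] = 256.13 kg/min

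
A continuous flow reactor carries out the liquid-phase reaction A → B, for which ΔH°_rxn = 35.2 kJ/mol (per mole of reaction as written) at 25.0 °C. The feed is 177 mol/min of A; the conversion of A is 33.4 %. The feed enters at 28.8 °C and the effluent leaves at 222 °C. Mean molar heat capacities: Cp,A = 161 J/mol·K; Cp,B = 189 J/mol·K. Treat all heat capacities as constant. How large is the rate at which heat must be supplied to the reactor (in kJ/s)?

Q_in = 132 kJ/s

Extent of reaction ξ = 0.334 × 177 = 59.118 mol/min
Reaction term: ξ·ΔH°_rxn = 59.118 × 35.2 = 2081 kJ/min
Sensible, feed 28.8→25 °C: -108.29 kJ/min
Outlet flows (mol/min): A 117.88, B 59.118
Sensible, products 25→222 °C: 5940 kJ/min
Q = ΔH = 7912.7 kJ/min = 131.88 kW
Heat supplied = 131.88 kJ/s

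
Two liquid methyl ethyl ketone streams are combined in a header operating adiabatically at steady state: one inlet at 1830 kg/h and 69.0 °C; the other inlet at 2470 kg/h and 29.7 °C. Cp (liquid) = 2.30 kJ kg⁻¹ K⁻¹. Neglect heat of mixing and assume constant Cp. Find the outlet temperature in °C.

T_out = 46.4 °C

Energy balance with Q = 0: Σ ṁᵢCp,ᵢ(T_out − Tᵢ) = 0
Σ ṁᵢCp,ᵢTᵢ = 1830×2.30×69.0 + 2470×2.30×29.7 = 459150
Σ ṁᵢCp,ᵢ = 1830×2.30 + 2470×2.30 = 9890
T_out = 459150 / 9890 = 46.425 °C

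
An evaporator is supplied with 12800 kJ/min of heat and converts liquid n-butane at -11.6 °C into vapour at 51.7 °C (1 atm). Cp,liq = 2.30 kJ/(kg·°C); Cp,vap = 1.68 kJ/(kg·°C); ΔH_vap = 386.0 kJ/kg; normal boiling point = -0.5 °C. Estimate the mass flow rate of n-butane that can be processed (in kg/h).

ṁ = 1540 kg/h

Δh = 2.30×(-0.5−-11.6) + 386.0 + 1.68×(51.7−-0.5) = 499.23 kJ/kg
Q = 12800 kJ/min = 213.33 kJ/s = 768000 kJ/h
ṁ = Q/Δh = 768000 / 499.23 = 1538.4 kg/h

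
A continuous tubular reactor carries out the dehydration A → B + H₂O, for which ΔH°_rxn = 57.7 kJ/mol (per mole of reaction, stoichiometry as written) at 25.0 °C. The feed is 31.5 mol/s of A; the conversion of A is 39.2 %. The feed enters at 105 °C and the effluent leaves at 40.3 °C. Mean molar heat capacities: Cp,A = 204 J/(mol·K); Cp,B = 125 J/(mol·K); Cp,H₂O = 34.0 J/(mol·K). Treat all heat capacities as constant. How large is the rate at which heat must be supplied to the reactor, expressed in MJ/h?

Q_in = 1040 MJ/h

Extent of reaction ξ = 0.392 × 31.5 = 12.348 mol/s
Reaction term: ξ·ΔH°_rxn = 12.348 × 57.7 = 712.48 kJ/s
Sensible, feed 105→25 °C: -514.08 kJ/s
Outlet flows (mol/s): A 19.152, B 12.348, H₂O 12.348
Sensible, products 25→40.3 °C: 89.816 kJ/s
Q = ΔH = 288.22 kJ/s = 288.22 kW
Heat supplied = 1037.6 MJ/h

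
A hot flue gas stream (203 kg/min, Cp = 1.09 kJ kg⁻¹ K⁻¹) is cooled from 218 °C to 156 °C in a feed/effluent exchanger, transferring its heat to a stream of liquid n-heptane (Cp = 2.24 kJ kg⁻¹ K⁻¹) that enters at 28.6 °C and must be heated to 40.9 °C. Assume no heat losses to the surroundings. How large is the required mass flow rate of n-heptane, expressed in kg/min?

ṁ_c = 498 kg/min

Heat released by hot stream: Q = 203 × 1.09 × (218 − 156) = 13719 kJ/min
Energy balance on cold side (adiabatic exchanger): Q = ṁ_c·Cp_c·(T_c,out − T_c,in)
ṁ_c = 13719 / [2.24 × (40.9 − 28.6)] = 497.92 kg/min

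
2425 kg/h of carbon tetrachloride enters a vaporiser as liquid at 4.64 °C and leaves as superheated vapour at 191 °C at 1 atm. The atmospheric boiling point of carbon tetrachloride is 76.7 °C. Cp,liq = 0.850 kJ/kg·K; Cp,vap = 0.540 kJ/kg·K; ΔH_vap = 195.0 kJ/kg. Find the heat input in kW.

Q = 214 kW

liquid 4.64→76.7 °C: 61.251 kJ/kg
vaporisation at 76.7 °C: 195 kJ/kg
vapour 76.7→191 °C: 61.722 kJ/kg
Δh = 61.251 + 195 + 61.722 = 317.97 kJ/kg
Q = ṁ·Δh = 2425 kg/h × 317.97 kJ/kg = 771080 kJ/h
|Q| = 214.19 kW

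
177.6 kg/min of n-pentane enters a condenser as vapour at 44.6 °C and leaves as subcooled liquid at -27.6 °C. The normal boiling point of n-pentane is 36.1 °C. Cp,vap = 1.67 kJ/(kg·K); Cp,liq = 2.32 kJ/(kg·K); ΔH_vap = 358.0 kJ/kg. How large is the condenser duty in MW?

vapour 44.6→36.1 °C: -14.195 kJ/kg
condensation at 36.1 °C: -358 kJ/kg
liquid 36.1→-27.6 °C: -147.78 kJ/kg
Δh = -14.195 + -358 + -147.78 = -519.98 kJ/kg
Q = ṁ·Δh = 177.6 kg/min × -519.98 kJ/kg = -92348 kJ/min
|Q| = 1539.1 kW = 1.5391 MW

Q_c = 1.54 MW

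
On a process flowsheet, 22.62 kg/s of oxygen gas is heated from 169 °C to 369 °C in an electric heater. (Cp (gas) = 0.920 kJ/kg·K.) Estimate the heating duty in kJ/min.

Q = 250000 kJ/min

Q = ṁ·Cp·ΔT = 22.62 × 0.920 × (369 − 169) = 4162.1 kJ/s
Heating duty = 249720 kJ/min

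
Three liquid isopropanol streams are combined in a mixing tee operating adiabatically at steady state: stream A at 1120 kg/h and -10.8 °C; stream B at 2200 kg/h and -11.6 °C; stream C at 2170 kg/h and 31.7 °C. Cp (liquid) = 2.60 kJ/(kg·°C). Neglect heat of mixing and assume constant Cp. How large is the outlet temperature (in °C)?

Energy balance with Q = 0: Σ ṁᵢCp,ᵢ(T_out − Tᵢ) = 0
Σ ṁᵢCp,ᵢTᵢ = 1120×2.60×-10.8 + 2200×2.60×-11.6 + 2170×2.60×31.7 = 81050
Σ ṁᵢCp,ᵢ = 1120×2.60 + 2200×2.60 + 2170×2.60 = 14274
T_out = 81050 / 14274 = 5.6781 °C

T_out = 5.68 °C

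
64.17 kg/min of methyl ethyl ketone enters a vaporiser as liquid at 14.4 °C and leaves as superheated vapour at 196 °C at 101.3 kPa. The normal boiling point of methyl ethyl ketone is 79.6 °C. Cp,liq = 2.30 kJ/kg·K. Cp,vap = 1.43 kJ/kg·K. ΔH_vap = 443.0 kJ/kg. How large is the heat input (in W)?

liquid 14.4→79.6 °C: 149.96 kJ/kg
vaporisation at 79.6 °C: 443 kJ/kg
vapour 79.6→196 °C: 166.45 kJ/kg
Δh = 149.96 + 443 + 166.45 = 759.41 kJ/kg
Q = ṁ·Δh = 64.17 kg/min × 759.41 kJ/kg = 48731 kJ/min
|Q| = 812.19 kW = 812190 W

Q = 812000 W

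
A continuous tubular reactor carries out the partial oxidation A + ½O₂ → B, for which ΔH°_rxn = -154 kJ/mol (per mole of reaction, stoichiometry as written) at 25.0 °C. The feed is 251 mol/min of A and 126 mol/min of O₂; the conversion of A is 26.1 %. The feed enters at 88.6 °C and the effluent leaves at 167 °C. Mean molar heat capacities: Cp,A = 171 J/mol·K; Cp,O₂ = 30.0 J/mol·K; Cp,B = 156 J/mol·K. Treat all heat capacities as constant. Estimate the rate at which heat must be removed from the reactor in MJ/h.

Q_out = 402 MJ/h

Extent of reaction ξ = 0.261 × 251 = 65.511 mol/min
Reaction term: ξ·ΔH°_rxn = 65.511 × -154 = -10089 kJ/min
Sensible, feed 88.6→25 °C: -2970.2 kJ/min
Outlet flows (mol/min): A 185.49, O₂ 93.245, B 65.511
Sensible, products 25→167 °C: 6352.5 kJ/min
Q = ΔH = -6706.4 kJ/min = -111.77 kW
Heat removed = 402.38 MJ/h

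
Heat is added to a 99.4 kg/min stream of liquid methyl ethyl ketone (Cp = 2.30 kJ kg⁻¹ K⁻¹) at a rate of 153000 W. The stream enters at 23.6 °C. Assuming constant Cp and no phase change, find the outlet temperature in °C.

T_out = 63.8 °C

Q = 153000 W = 9180 kJ/min
ΔT = Q/(ṁ·Cp) = 9180/(99.4×2.30) = 40.154 K
T_out = 23.6 + 40.154 = 63.754 °C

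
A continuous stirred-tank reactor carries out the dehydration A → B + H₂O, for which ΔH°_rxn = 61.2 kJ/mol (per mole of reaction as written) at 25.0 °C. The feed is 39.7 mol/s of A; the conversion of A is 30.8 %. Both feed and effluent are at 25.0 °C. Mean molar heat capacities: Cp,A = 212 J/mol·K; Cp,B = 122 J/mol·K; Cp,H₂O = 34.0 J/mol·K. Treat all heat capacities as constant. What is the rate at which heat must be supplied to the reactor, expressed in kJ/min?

Q_in = 44900 kJ/min

Extent of reaction ξ = 0.308 × 39.7 = 12.228 mol/s
Reaction term: ξ·ΔH°_rxn = 12.228 × 61.2 = 748.33 kJ/s
Q = ΔH = 748.33 kJ/s = 748.33 kW
Heat supplied = 44900 kJ/min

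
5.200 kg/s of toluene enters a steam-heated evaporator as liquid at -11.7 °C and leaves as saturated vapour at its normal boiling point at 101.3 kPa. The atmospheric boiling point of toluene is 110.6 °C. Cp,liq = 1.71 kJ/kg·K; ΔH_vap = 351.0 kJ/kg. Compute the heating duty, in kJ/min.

liquid -11.7→110.6 °C: 209.13 kJ/kg
vaporisation at 110.6 °C: 351 kJ/kg
Δh = 209.13 + 351 = 560.13 kJ/kg
Q = ṁ·Δh = 5.200 kg/s × 560.13 kJ/kg = 2912.7 kJ/s
|Q| = 2912.7 kW = 174760 kJ/min

Q = 175000 kJ/min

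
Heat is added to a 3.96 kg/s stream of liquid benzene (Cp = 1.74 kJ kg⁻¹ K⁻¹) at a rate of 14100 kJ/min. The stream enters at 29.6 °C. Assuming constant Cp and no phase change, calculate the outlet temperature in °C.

T_out = 63.7 °C

Q = 14100 kJ/min = 235 kJ/s
ΔT = Q/(ṁ·Cp) = 235/(3.96×1.74) = 34.105 K
T_out = 29.6 + 34.105 = 63.705 °C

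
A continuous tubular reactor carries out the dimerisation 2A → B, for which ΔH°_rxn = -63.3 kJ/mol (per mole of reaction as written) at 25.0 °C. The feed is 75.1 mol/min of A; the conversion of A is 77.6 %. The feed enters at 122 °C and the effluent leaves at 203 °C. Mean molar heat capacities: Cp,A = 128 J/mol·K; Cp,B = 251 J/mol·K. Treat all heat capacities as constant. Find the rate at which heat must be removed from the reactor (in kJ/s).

Q_out = 18.2 kJ/s

Extent of reaction ξ = 0.776 × 75.1 / 2 = 29.139 mol/min
Reaction term: ξ·ΔH°_rxn = 29.139 × -63.3 = -1844.5 kJ/min
Sensible, feed 122→25 °C: -932.44 kJ/min
Outlet flows (mol/min): A 16.822, B 29.139
Sensible, products 25→203 °C: 1685.1 kJ/min
Q = ΔH = -1091.8 kJ/min = -18.196 kW
Heat removed = 18.196 kJ/s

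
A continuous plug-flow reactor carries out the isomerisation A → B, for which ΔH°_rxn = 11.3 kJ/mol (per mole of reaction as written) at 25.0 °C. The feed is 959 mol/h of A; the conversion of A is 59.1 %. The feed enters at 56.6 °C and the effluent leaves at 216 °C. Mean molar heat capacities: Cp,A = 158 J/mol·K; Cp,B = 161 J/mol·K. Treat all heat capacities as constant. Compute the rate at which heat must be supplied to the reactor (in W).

Extent of reaction ξ = 0.591 × 959 = 566.77 mol/h
Reaction term: ξ·ΔH°_rxn = 566.77 × 11.3 = 6404.5 kJ/h
Sensible, feed 56.6→25 °C: -4788.1 kJ/h
Outlet flows (mol/h): A 392.23, B 566.77
Sensible, products 25→216 °C: 29265 kJ/h
Q = ΔH = 30882 kJ/h = 8.5783 kW
Heat supplied = 8578.3 W

Q_in = 8580 W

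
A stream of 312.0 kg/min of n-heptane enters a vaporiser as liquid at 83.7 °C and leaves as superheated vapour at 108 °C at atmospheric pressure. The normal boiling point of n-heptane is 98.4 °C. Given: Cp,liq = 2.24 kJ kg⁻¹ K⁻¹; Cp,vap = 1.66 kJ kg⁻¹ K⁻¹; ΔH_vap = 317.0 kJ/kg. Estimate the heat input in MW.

Q = 1.90 MW

liquid 83.7→98.4 °C: 32.928 kJ/kg
vaporisation at 98.4 °C: 317 kJ/kg
vapour 98.4→108 °C: 15.936 kJ/kg
Δh = 32.928 + 317 + 15.936 = 365.86 kJ/kg
Q = ṁ·Δh = 312.0 kg/min × 365.86 kJ/kg = 114150 kJ/min
|Q| = 1902.5 kW = 1.9025 MW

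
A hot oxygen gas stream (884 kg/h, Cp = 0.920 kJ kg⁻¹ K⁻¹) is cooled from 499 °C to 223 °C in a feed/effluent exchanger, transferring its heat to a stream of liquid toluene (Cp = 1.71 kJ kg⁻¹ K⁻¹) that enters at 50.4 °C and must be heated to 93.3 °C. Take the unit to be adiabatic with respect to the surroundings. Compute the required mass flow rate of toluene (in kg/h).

ṁ_c = 3060 kg/h

Heat released by hot stream: Q = 884 × 0.920 × (499 − 223) = 224470 kJ/h
Energy balance on cold side (adiabatic exchanger): Q = ṁ_c·Cp_c·(T_c,out − T_c,in)
ṁ_c = 224470 / [1.71 × (93.3 − 50.4)] = 3059.8 kg/h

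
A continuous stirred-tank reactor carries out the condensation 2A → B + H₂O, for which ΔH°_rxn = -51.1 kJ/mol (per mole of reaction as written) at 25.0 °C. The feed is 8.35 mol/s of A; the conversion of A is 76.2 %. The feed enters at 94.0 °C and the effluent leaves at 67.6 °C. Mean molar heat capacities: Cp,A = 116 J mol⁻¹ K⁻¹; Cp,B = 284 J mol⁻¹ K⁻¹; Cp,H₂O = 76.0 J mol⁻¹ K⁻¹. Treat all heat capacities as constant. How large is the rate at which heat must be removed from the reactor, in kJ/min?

Q_out = 10200 kJ/min

Extent of reaction ξ = 0.762 × 8.35 / 2 = 3.1814 mol/s
Reaction term: ξ·ΔH°_rxn = 3.1814 × -51.1 = -162.57 kJ/s
Sensible, feed 94.0→25 °C: -66.833 kJ/s
Outlet flows (mol/s): A 1.9873, B 3.1814, H₂O 3.1814
Sensible, products 25→67.6 °C: 58.61 kJ/s
Q = ΔH = -170.79 kJ/s = -170.79 kW
Heat removed = 10247 kJ/min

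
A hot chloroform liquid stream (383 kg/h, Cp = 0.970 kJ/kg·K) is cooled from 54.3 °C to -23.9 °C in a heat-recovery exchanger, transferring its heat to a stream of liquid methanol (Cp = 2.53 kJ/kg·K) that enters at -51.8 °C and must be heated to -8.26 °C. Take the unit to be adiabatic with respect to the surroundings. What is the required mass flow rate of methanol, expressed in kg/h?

Heat released by hot stream: Q = 383 × 0.970 × (54.3 − -23.9) = 29052 kJ/h
Energy balance on cold side (adiabatic exchanger): Q = ṁ_c·Cp_c·(T_c,out − T_c,in)
ṁ_c = 29052 / [2.53 × (-8.26 − -51.8)] = 263.74 kg/h

ṁ_c = 264 kg/h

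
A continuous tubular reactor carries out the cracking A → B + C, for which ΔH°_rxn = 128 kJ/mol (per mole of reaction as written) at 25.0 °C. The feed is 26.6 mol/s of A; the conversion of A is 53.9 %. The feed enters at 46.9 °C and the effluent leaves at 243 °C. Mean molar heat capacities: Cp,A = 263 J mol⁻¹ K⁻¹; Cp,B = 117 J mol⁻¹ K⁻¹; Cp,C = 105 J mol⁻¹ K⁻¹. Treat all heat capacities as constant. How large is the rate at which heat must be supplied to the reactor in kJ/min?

Extent of reaction ξ = 0.539 × 26.6 = 14.337 mol/s
Reaction term: ξ·ΔH°_rxn = 14.337 × 128 = 1835.2 kJ/s
Sensible, feed 46.9→25 °C: -153.21 kJ/s
Outlet flows (mol/s): A 12.263, B 14.337, C 14.337
Sensible, products 25→243 °C: 1396.9 kJ/s
Q = ΔH = 3078.9 kJ/s = 3078.9 kW
Heat supplied = 184730 kJ/min

Q_in = 185000 kJ/min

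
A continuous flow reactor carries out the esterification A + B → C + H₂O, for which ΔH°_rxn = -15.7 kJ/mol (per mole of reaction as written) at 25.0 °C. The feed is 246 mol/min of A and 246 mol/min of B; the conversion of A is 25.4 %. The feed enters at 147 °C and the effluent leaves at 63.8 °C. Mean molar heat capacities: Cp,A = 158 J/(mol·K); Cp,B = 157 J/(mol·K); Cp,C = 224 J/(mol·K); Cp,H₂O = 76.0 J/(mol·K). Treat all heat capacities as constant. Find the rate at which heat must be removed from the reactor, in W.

Extent of reaction ξ = 0.254 × 246 = 62.484 mol/min
Reaction term: ξ·ΔH°_rxn = 62.484 × -15.7 = -981 kJ/min
Sensible, feed 147→25 °C: -9453.8 kJ/min
Outlet flows (mol/min): A 183.52, B 183.52, C 62.484, H₂O 62.484
Sensible, products 25→63.8 °C: 2970.2 kJ/min
Q = ΔH = -7464.5 kJ/min = -124.41 kW
Heat removed = 124410 W

Q_out = 124000 W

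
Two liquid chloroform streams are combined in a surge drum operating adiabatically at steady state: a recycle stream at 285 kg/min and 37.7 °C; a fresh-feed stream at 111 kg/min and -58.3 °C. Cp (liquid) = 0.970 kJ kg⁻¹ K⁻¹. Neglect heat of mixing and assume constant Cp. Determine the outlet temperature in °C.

No heat crosses the boundary, so H_out = H_in.
T_out = Σ ṁᵢCp,ᵢTᵢ / Σ ṁᵢCp,ᵢ
      = 4145 / 384.12 = 10.791 °C

T_out = 10.8 °C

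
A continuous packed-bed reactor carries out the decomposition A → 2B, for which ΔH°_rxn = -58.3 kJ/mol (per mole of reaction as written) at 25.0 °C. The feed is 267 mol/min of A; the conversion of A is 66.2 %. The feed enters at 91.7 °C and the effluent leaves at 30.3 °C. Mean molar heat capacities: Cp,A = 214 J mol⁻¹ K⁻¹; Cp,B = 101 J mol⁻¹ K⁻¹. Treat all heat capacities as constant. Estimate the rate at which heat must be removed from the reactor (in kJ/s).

Extent of reaction ξ = 0.662 × 267 = 176.75 mol/min
Reaction term: ξ·ΔH°_rxn = 176.75 × -58.3 = -10305 kJ/min
Sensible, feed 91.7→25 °C: -3811.1 kJ/min
Outlet flows (mol/min): A 90.246, B 353.51
Sensible, products 25→30.3 °C: 291.59 kJ/min
Q = ΔH = -13824 kJ/min = -230.4 kW
Heat removed = 230.4 kJ/s

Q_out = 230 kJ/s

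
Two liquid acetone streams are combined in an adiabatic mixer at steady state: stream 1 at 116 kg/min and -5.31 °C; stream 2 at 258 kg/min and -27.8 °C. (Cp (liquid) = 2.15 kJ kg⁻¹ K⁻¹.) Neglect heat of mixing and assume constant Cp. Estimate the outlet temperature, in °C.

T_out = -20.8 °C

Adiabatic, steady state ⇒ Σ ṁᵢCp,ᵢ(T_out − Tᵢ) = 0
T_out = Σ ṁᵢCp,ᵢTᵢ / Σ ṁᵢCp,ᵢ
      = -16745 / 804.1 = -20.824 °C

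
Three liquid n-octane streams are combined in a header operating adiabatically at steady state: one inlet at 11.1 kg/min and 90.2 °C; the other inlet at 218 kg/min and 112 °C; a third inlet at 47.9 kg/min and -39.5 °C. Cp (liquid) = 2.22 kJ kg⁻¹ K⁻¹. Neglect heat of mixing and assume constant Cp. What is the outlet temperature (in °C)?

T_out = 84.9 °C

Energy balance with Q = 0: Σ ṁᵢCp,ᵢ(T_out − Tᵢ) = 0
T_out = Σ ṁᵢCp,ᵢTᵢ / Σ ṁᵢCp,ᵢ
      = 52226 / 614.94 = 84.928 °C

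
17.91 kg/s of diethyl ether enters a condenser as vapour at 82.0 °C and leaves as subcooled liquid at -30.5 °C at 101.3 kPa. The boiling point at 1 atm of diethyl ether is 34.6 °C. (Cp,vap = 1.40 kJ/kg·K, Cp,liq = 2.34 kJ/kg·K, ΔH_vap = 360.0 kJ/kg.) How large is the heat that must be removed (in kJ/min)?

vapour 82.0→34.6 °C: -66.36 kJ/kg
condensation at 34.6 °C: -360 kJ/kg
liquid 34.6→-30.5 °C: -152.33 kJ/kg
Δh = -66.36 + -360 + -152.33 = -578.69 kJ/kg
Q = ṁ·Δh = 17.91 kg/s × -578.69 kJ/kg = -10364 kJ/s
|Q| = 10364 kW = 621860 kJ/min

Q_c = 622000 kJ/min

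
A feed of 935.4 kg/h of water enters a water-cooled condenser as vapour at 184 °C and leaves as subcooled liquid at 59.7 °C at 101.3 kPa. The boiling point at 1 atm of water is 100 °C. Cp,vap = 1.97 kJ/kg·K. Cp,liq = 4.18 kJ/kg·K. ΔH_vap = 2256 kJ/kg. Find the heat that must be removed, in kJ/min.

vapour 184→100 °C: -165.48 kJ/kg
condensation at 100 °C: -2256 kJ/kg
liquid 100→59.7 °C: -168.45 kJ/kg
Δh = -165.48 + -2256 + -168.45 = -2589.9 kJ/kg
Q = ṁ·Δh = 935.4 kg/h × -2589.9 kJ/kg = -2.4226e+06 kJ/h
|Q| = 672.95 kW = 40377 kJ/min

Q_c = 40400 kJ/min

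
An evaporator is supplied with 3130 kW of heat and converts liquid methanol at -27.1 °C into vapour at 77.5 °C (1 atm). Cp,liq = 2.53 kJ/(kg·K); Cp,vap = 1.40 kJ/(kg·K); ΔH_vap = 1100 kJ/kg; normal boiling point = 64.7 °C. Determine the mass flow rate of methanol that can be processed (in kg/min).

Δh = 2.53×(64.7−-27.1) + 1100 + 1.40×(77.5−64.7) = 1350.2 kJ/kg
Q = 3130 kW = 3130 kJ/s = 187800 kJ/min
ṁ = Q/Δh = 187800 / 1350.2 = 139.09 kg/min

ṁ = 139 kg/min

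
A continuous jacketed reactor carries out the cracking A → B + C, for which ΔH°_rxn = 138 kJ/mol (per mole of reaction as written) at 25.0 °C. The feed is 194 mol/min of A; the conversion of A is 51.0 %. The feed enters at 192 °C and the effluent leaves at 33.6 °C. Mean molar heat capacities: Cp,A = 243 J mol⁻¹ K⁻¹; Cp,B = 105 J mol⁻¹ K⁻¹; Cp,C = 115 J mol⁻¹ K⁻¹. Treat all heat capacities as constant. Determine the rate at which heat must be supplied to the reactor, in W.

Q_in = 103000 W

Extent of reaction ξ = 0.510 × 194 = 98.94 mol/min
Reaction term: ξ·ΔH°_rxn = 98.94 × 138 = 13654 kJ/min
Sensible, feed 192→25 °C: -7872.7 kJ/min
Outlet flows (mol/min): A 95.06, B 98.94, C 98.94
Sensible, products 25→33.6 °C: 385.85 kJ/min
Q = ΔH = 6166.9 kJ/min = 102.78 kW
Heat supplied = 102780 W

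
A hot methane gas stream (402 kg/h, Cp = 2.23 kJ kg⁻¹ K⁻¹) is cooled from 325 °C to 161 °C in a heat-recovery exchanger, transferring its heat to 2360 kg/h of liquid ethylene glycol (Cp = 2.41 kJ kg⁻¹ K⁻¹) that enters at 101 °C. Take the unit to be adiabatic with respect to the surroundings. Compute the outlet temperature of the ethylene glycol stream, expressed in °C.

Heat released by hot stream: Q = 402 × 2.23 × (325 − 161) = 147020 kJ/h
Energy balance on cold side (adiabatic exchanger): Q = ṁ_c·Cp_c·(T_c,out − T_c,in)
T_c,out = 101 + 147020/(2360 × 2.41) = 126.85 °C

T_c,out = 127 °C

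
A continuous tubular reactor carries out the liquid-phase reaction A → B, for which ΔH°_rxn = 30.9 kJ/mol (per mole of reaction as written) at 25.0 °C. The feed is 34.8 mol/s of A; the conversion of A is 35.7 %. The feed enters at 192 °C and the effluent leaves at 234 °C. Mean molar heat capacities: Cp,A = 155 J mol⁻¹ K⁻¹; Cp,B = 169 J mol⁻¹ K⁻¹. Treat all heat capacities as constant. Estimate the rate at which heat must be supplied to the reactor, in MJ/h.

Extent of reaction ξ = 0.357 × 34.8 = 12.424 mol/s
Reaction term: ξ·ΔH°_rxn = 12.424 × 30.9 = 383.89 kJ/s
Sensible, feed 192→25 °C: -900.8 kJ/s
Outlet flows (mol/s): A 22.376, B 12.424
Sensible, products 25→234 °C: 1163.7 kJ/s
Q = ΔH = 646.79 kJ/s = 646.79 kW
Heat supplied = 2328.4 MJ/h

Q_in = 2330 MJ/h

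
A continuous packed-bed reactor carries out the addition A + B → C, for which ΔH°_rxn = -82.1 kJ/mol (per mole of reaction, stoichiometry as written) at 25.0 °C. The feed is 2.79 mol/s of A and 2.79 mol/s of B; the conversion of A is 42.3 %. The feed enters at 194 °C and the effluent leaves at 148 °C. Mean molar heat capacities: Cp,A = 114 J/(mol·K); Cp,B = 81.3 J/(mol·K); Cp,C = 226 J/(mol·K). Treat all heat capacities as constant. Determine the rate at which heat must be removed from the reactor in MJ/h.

Extent of reaction ξ = 0.423 × 2.79 = 1.1802 mol/s
Reaction term: ξ·ΔH°_rxn = 1.1802 × -82.1 = -96.892 kJ/s
Sensible, feed 194→25 °C: -92.086 kJ/s
Outlet flows (mol/s): A 1.6098, B 1.6098, C 1.1802
Sensible, products 25→148 °C: 71.478 kJ/s
Q = ΔH = -117.5 kJ/s = -117.5 kW
Heat removed = 423 MJ/h

Q_out = 423 MJ/h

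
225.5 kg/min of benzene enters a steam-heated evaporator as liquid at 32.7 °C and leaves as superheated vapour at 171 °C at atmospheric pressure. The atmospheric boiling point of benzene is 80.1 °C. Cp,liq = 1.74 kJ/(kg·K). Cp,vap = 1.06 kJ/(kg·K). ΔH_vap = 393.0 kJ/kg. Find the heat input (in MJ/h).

Q = 7740 MJ/h

liquid 32.7→80.1 °C: 82.476 kJ/kg
vaporisation at 80.1 °C: 393 kJ/kg
vapour 80.1→171 °C: 96.354 kJ/kg
Δh = 82.476 + 393 + 96.354 = 571.83 kJ/kg
Q = ṁ·Δh = 225.5 kg/min × 571.83 kJ/kg = 128950 kJ/min
|Q| = 2149.1 kW = 7736.9 MJ/h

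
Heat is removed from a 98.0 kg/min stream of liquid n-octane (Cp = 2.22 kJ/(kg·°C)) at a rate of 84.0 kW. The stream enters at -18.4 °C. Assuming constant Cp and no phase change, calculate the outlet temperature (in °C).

T_out = -41.6 °C

Q = 84.0 kW = 5040 kJ/min
ΔT = Q/(ṁ·Cp) = 5040/(98.0×2.22) = 23.166 K
T_out = -18.4 − 23.166 = -41.566 °C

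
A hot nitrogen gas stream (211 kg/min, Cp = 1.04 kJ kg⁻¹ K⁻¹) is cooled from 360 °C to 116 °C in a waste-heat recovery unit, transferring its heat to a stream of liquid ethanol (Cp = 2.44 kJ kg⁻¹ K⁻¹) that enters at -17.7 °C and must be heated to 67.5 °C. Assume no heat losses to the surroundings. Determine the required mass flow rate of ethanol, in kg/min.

Heat released by hot stream: Q = 211 × 1.04 × (360 − 116) = 53543 kJ/min
Energy balance on cold side (adiabatic exchanger): Q = ṁ_c·Cp_c·(T_c,out − T_c,in)
ṁ_c = 53543 / [2.44 × (67.5 − -17.7)] = 257.56 kg/min

ṁ_c = 258 kg/min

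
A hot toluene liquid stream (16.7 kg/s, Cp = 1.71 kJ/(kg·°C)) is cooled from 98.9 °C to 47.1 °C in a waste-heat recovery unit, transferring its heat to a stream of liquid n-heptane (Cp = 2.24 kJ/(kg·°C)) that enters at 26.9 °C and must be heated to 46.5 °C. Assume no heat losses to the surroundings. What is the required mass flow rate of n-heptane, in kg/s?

Heat released by hot stream: Q = 16.7 × 1.71 × (98.9 − 47.1) = 1479.3 kJ/s
Energy balance on cold side (adiabatic exchanger): Q = ṁ_c·Cp_c·(T_c,out − T_c,in)
ṁ_c = 1479.3 / [2.24 × (46.5 − 26.9)] = 33.693 kg/s

ṁ_c = 33.7 kg/s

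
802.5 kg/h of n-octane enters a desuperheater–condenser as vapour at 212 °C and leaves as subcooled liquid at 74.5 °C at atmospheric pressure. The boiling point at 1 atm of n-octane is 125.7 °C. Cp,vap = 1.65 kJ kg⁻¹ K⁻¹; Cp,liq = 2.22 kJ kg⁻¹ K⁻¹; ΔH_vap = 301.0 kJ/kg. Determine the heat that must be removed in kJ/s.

Q_c = 124 kJ/s

vapour 212→125.7 °C: -142.39 kJ/kg
condensation at 125.7 °C: -301 kJ/kg
liquid 125.7→74.5 °C: -113.66 kJ/kg
Δh = -142.39 + -301 + -113.66 = -557.06 kJ/kg
Q = ṁ·Δh = 802.5 kg/h × -557.06 kJ/kg = -447040 kJ/h
|Q| = 124.18 kW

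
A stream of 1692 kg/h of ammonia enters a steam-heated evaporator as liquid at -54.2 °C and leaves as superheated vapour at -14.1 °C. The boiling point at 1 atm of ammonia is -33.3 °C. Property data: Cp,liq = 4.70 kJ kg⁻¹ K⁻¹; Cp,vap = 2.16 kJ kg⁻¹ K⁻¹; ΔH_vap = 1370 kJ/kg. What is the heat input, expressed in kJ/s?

liquid -54.2→-33.3 °C: 98.23 kJ/kg
vaporisation at -33.3 °C: 1370 kJ/kg
vapour -33.3→-14.1 °C: 41.472 kJ/kg
Δh = 98.23 + 1370 + 41.472 = 1509.7 kJ/kg
Q = ṁ·Δh = 1692 kg/h × 1509.7 kJ/kg = 2.5544e+06 kJ/h
|Q| = 709.56 kW

Q = 710 kJ/s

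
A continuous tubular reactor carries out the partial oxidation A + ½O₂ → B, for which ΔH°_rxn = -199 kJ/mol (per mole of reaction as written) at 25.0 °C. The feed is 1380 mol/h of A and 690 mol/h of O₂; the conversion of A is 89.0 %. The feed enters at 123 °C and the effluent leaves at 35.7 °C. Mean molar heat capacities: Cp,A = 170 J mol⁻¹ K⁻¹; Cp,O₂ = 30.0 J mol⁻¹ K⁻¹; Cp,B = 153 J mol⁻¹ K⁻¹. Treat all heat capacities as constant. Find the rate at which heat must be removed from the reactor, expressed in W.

Q_out = 74200 W

Extent of reaction ξ = 0.890 × 1380 = 1228.2 mol/h
Reaction term: ξ·ΔH°_rxn = 1228.2 × -199 = -244410 kJ/h
Sensible, feed 123→25 °C: -25019 kJ/h
Outlet flows (mol/h): A 151.8, O₂ 75.9, B 1228.2
Sensible, products 25→35.7 °C: 2311.2 kJ/h
Q = ΔH = -267120 kJ/h = -74.2 kW
Heat removed = 74200 W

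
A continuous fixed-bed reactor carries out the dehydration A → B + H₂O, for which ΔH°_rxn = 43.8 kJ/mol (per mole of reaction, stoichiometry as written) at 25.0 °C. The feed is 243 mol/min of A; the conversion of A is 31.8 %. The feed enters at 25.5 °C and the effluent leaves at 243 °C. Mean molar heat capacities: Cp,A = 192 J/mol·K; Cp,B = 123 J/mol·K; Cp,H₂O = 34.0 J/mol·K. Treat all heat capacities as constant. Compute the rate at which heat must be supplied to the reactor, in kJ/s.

Extent of reaction ξ = 0.318 × 243 = 77.274 mol/min
Reaction term: ξ·ΔH°_rxn = 77.274 × 43.8 = 3384.6 kJ/min
Sensible, feed 25.5→25 °C: -23.328 kJ/min
Outlet flows (mol/min): A 165.73, B 77.274, H₂O 77.274
Sensible, products 25→243 °C: 9581.4 kJ/min
Q = ΔH = 12943 kJ/min = 215.71 kW
Heat supplied = 215.71 kJ/s

Q_in = 216 kJ/s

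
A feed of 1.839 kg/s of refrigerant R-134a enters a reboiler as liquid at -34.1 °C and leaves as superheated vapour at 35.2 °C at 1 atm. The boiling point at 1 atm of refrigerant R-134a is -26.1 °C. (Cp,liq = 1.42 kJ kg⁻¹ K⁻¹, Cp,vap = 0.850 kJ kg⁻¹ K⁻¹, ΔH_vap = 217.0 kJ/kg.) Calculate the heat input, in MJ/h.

liquid -34.1→-26.1 °C: 11.36 kJ/kg
vaporisation at -26.1 °C: 217 kJ/kg
vapour -26.1→35.2 °C: 52.105 kJ/kg
Δh = 11.36 + 217 + 52.105 = 280.47 kJ/kg
Q = ṁ·Δh = 1.839 kg/s × 280.47 kJ/kg = 515.78 kJ/s
|Q| = 515.78 kW = 1856.8 MJ/h

Q = 1860 MJ/h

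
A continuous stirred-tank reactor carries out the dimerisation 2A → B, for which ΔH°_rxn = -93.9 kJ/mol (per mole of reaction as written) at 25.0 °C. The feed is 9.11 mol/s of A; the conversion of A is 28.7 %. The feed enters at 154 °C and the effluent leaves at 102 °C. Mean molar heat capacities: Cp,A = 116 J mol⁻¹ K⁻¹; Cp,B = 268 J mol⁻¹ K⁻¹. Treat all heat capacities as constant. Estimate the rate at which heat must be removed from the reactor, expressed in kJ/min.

Extent of reaction ξ = 0.287 × 9.11 / 2 = 1.3073 mol/s
Reaction term: ξ·ΔH°_rxn = 1.3073 × -93.9 = -122.75 kJ/s
Sensible, feed 154→25 °C: -136.32 kJ/s
Outlet flows (mol/s): A 6.4954, B 1.3073
Sensible, products 25→102 °C: 84.994 kJ/s
Q = ΔH = -174.08 kJ/s = -174.08 kW
Heat removed = 10445 kJ/min

Q_out = 10400 kJ/min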